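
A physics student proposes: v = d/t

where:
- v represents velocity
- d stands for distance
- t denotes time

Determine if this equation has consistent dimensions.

Yes

v (velocity) has dimensions [L T^-1].
d (distance) has dimensions [L].
t (time) has dimensions [T].

Left side: [L T^-1]
Right side: [L T^-1]

Both sides have the same dimensions, so the equation is dimensionally consistent.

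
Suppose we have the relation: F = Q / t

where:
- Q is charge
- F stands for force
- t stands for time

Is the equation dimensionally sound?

No

Q (charge) has dimensions [I T].
F (force) has dimensions [L M T^-2].
t (time) has dimensions [T].

Left side: [L M T^-2]
Right side: [I]

The two sides have different dimensions, so the equation is NOT dimensionally consistent.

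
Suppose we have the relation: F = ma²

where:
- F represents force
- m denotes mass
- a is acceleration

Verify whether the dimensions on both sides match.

No

F (force) has dimensions [L M T^-2].
m (mass) has dimensions [M].
a (acceleration) has dimensions [L T^-2].

Left side: [L M T^-2]
Right side: [L^2 M T^-4]

The two sides have different dimensions, so the equation is NOT dimensionally consistent.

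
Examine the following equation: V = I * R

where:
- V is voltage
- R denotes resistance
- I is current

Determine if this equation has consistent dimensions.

Yes

V (voltage) has dimensions [I^-1 L^2 M T^-3].
R (resistance) has dimensions [I^-2 L^2 M T^-3].
I (current) has dimensions [I].

Left side: [I^-1 L^2 M T^-3]
Right side: [I^-1 L^2 M T^-3]

Both sides have the same dimensions, so the equation is dimensionally consistent.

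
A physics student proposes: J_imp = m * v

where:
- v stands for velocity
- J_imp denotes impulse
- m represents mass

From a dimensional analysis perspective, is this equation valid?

Yes

v (velocity) has dimensions [L T^-1].
J_imp (impulse) has dimensions [L M T^-1].
m (mass) has dimensions [M].

Left side: [L M T^-1]
Right side: [L M T^-1]

Both sides have the same dimensions, so the equation is dimensionally consistent.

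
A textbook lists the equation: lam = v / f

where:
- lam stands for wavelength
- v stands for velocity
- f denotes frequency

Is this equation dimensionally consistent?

Yes

lam (wavelength) has dimensions [L].
v (velocity) has dimensions [L T^-1].
f (frequency) has dimensions [T^-1].

Left side: [L]
Right side: [L]

Both sides have the same dimensions, so the equation is dimensionally consistent.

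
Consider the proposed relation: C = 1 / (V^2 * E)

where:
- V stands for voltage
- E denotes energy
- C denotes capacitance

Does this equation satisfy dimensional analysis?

No

V (voltage) has dimensions [I^-1 L^2 M T^-3].
E (energy) has dimensions [L^2 M T^-2].
C (capacitance) has dimensions [I^2 L^-2 M^-1 T^4].

Left side: [I^2 L^-2 M^-1 T^4]
Right side: [I^2 L^-6 M^-3 T^8]

The two sides have different dimensions, so the equation is NOT dimensionally consistent.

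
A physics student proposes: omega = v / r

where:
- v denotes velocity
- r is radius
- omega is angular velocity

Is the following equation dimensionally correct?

Yes

v (velocity) has dimensions [L T^-1].
r (radius) has dimensions [L].
omega (angular velocity) has dimensions [T^-1].

Left side: [T^-1]
Right side: [T^-1]

Both sides have the same dimensions, so the equation is dimensionally consistent.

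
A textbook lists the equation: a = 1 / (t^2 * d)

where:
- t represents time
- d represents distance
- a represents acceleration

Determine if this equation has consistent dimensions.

No

t (time) has dimensions [T].
d (distance) has dimensions [L].
a (acceleration) has dimensions [L T^-2].

Left side: [L T^-2]
Right side: [L^-1 T^-2]

The two sides have different dimensions, so the equation is NOT dimensionally consistent.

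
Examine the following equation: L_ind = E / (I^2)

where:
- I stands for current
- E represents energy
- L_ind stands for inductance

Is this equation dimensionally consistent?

Yes

I (current) has dimensions [I].
E (energy) has dimensions [L^2 M T^-2].
L_ind (inductance) has dimensions [I^-2 L^2 M T^-2].

Left side: [I^-2 L^2 M T^-2]
Right side: [I^-2 L^2 M T^-2]

Both sides have the same dimensions, so the equation is dimensionally consistent.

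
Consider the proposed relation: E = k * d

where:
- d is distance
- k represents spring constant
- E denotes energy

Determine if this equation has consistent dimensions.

No

d (distance) has dimensions [L].
k (spring constant) has dimensions [M T^-2].
E (energy) has dimensions [L^2 M T^-2].

Left side: [L^2 M T^-2]
Right side: [L M T^-2]

The two sides have different dimensions, so the equation is NOT dimensionally consistent.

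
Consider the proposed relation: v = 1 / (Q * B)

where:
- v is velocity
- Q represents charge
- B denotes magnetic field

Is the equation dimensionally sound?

No

v (velocity) has dimensions [L T^-1].
Q (charge) has dimensions [I T].
B (magnetic field) has dimensions [I^-1 M T^-2].

Left side: [L T^-1]
Right side: [M^-1 T]

The two sides have different dimensions, so the equation is NOT dimensionally consistent.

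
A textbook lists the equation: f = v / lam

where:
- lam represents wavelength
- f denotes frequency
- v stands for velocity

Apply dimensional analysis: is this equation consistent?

Yes

lam (wavelength) has dimensions [L].
f (frequency) has dimensions [T^-1].
v (velocity) has dimensions [L T^-1].

Left side: [T^-1]
Right side: [T^-1]

Both sides have the same dimensions, so the equation is dimensionally consistent.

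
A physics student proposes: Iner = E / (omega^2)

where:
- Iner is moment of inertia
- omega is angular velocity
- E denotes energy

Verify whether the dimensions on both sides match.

Yes

Iner (moment of inertia) has dimensions [L^2 M].
omega (angular velocity) has dimensions [T^-1].
E (energy) has dimensions [L^2 M T^-2].

Left side: [L^2 M]
Right side: [L^2 M]

Both sides have the same dimensions, so the equation is dimensionally consistent.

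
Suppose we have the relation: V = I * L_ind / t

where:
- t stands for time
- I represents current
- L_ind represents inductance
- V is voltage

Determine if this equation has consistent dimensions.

Yes

t (time) has dimensions [T].
I (current) has dimensions [I].
L_ind (inductance) has dimensions [I^-2 L^2 M T^-2].
V (voltage) has dimensions [I^-1 L^2 M T^-3].

Left side: [I^-1 L^2 M T^-3]
Right side: [I^-1 L^2 M T^-3]

Both sides have the same dimensions, so the equation is dimensionally consistent.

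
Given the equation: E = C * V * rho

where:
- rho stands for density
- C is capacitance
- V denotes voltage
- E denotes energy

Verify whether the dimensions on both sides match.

No

rho (density) has dimensions [L^-3 M].
C (capacitance) has dimensions [I^2 L^-2 M^-1 T^4].
V (voltage) has dimensions [I^-1 L^2 M T^-3].
E (energy) has dimensions [L^2 M T^-2].

Left side: [L^2 M T^-2]
Right side: [I L^-3 M T]

The two sides have different dimensions, so the equation is NOT dimensionally consistent.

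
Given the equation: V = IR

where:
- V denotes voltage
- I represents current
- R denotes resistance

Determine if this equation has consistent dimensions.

Yes

V (voltage) has dimensions [I^-1 L^2 M T^-3].
I (current) has dimensions [I].
R (resistance) has dimensions [I^-2 L^2 M T^-3].

Left side: [I^-1 L^2 M T^-3]
Right side: [I^-1 L^2 M T^-3]

Both sides have the same dimensions, so the equation is dimensionally consistent.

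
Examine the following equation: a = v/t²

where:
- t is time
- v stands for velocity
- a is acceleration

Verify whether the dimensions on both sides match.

No

t (time) has dimensions [T].
v (velocity) has dimensions [L T^-1].
a (acceleration) has dimensions [L T^-2].

Left side: [L T^-2]
Right side: [L T^-3]

The two sides have different dimensions, so the equation is NOT dimensionally consistent.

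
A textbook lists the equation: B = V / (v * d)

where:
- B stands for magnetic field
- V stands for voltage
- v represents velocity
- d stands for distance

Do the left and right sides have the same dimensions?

Yes

B (magnetic field) has dimensions [I^-1 M T^-2].
V (voltage) has dimensions [I^-1 L^2 M T^-3].
v (velocity) has dimensions [L T^-1].
d (distance) has dimensions [L].

Left side: [I^-1 M T^-2]
Right side: [I^-1 M T^-2]

Both sides have the same dimensions, so the equation is dimensionally consistent.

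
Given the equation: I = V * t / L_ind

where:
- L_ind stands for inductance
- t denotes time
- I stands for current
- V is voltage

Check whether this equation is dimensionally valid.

Yes

L_ind (inductance) has dimensions [I^-2 L^2 M T^-2].
t (time) has dimensions [T].
I (current) has dimensions [I].
V (voltage) has dimensions [I^-1 L^2 M T^-3].

Left side: [I]
Right side: [I]

Both sides have the same dimensions, so the equation is dimensionally consistent.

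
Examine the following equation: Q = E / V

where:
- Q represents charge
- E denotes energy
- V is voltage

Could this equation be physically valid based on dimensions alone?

Yes

Q (charge) has dimensions [I T].
E (energy) has dimensions [L^2 M T^-2].
V (voltage) has dimensions [I^-1 L^2 M T^-3].

Left side: [I T]
Right side: [I T]

Both sides have the same dimensions, so the equation is dimensionally consistent.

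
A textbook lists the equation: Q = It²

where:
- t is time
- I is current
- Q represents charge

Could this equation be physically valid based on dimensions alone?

No

t (time) has dimensions [T].
I (current) has dimensions [I].
Q (charge) has dimensions [I T].

Left side: [I T]
Right side: [I T^2]

The two sides have different dimensions, so the equation is NOT dimensionally consistent.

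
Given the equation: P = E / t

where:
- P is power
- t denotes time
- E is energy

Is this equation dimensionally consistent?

Yes

P (power) has dimensions [L^2 M T^-3].
t (time) has dimensions [T].
E (energy) has dimensions [L^2 M T^-2].

Left side: [L^2 M T^-3]
Right side: [L^2 M T^-3]

Both sides have the same dimensions, so the equation is dimensionally consistent.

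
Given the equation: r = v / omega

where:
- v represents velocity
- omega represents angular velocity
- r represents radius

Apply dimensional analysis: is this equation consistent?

Yes

v (velocity) has dimensions [L T^-1].
omega (angular velocity) has dimensions [T^-1].
r (radius) has dimensions [L].

Left side: [L]
Right side: [L]

Both sides have the same dimensions, so the equation is dimensionally consistent.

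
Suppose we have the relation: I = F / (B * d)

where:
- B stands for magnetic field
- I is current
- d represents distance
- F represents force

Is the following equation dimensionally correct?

Yes

B (magnetic field) has dimensions [I^-1 M T^-2].
I (current) has dimensions [I].
d (distance) has dimensions [L].
F (force) has dimensions [L M T^-2].

Left side: [I]
Right side: [I]

Both sides have the same dimensions, so the equation is dimensionally consistent.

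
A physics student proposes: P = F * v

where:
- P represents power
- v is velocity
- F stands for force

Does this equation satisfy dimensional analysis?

Yes

P (power) has dimensions [L^2 M T^-3].
v (velocity) has dimensions [L T^-1].
F (force) has dimensions [L M T^-2].

Left side: [L^2 M T^-3]
Right side: [L^2 M T^-3]

Both sides have the same dimensions, so the equation is dimensionally consistent.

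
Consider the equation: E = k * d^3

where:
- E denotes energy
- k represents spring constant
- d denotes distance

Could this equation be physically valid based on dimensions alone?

No

E (energy) has dimensions [L^2 M T^-2].
k (spring constant) has dimensions [M T^-2].
d (distance) has dimensions [L].

Left side: [L^2 M T^-2]
Right side: [L^3 M T^-2]

The two sides have different dimensions, so the equation is NOT dimensionally consistent.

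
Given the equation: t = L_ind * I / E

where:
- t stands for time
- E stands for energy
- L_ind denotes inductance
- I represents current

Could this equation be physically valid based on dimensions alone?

No

t (time) has dimensions [T].
E (energy) has dimensions [L^2 M T^-2].
L_ind (inductance) has dimensions [I^-2 L^2 M T^-2].
I (current) has dimensions [I].

Left side: [T]
Right side: [I^-1]

The two sides have different dimensions, so the equation is NOT dimensionally consistent.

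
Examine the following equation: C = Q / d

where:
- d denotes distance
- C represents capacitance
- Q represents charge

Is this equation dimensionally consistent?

No

d (distance) has dimensions [L].
C (capacitance) has dimensions [I^2 L^-2 M^-1 T^4].
Q (charge) has dimensions [I T].

Left side: [I^2 L^-2 M^-1 T^4]
Right side: [I L^-1 T]

The two sides have different dimensions, so the equation is NOT dimensionally consistent.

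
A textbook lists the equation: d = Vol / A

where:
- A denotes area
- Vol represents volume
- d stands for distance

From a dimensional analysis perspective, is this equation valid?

Yes

A (area) has dimensions [L^2].
Vol (volume) has dimensions [L^3].
d (distance) has dimensions [L].

Left side: [L]
Right side: [L]

Both sides have the same dimensions, so the equation is dimensionally consistent.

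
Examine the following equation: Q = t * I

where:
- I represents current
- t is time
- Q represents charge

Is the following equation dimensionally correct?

Yes

I (current) has dimensions [I].
t (time) has dimensions [T].
Q (charge) has dimensions [I T].

Left side: [I T]
Right side: [I T]

Both sides have the same dimensions, so the equation is dimensionally consistent.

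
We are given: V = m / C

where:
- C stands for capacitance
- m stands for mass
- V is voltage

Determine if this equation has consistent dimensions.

No

C (capacitance) has dimensions [I^2 L^-2 M^-1 T^4].
m (mass) has dimensions [M].
V (voltage) has dimensions [I^-1 L^2 M T^-3].

Left side: [I^-1 L^2 M T^-3]
Right side: [I^-2 L^2 M^2 T^-4]

The two sides have different dimensions, so the equation is NOT dimensionally consistent.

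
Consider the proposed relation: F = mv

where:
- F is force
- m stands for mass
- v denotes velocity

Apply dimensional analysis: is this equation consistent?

No

F (force) has dimensions [L M T^-2].
m (mass) has dimensions [M].
v (velocity) has dimensions [L T^-1].

Left side: [L M T^-2]
Right side: [L M T^-1]

The two sides have different dimensions, so the equation is NOT dimensionally consistent.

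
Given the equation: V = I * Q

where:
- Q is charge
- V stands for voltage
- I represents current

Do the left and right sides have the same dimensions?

No

Q (charge) has dimensions [I T].
V (voltage) has dimensions [I^-1 L^2 M T^-3].
I (current) has dimensions [I].

Left side: [I^-1 L^2 M T^-3]
Right side: [I^2 T]

The two sides have different dimensions, so the equation is NOT dimensionally consistent.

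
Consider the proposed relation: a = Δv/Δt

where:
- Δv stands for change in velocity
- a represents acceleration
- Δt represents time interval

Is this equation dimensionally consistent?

Yes

Δv (change in velocity) has dimensions [L T^-1].
a (acceleration) has dimensions [L T^-2].
Δt (time interval) has dimensions [T].

Left side: [L T^-2]
Right side: [L T^-2]

Both sides have the same dimensions, so the equation is dimensionally consistent.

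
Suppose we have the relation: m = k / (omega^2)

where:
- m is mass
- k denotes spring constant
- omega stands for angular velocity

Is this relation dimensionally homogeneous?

Yes

m (mass) has dimensions [M].
k (spring constant) has dimensions [M T^-2].
omega (angular velocity) has dimensions [T^-1].

Left side: [M]
Right side: [M]

Both sides have the same dimensions, so the equation is dimensionally consistent.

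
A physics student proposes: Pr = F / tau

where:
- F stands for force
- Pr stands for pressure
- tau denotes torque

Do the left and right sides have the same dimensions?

No

F (force) has dimensions [L M T^-2].
Pr (pressure) has dimensions [L^-1 M T^-2].
tau (torque) has dimensions [L^2 M T^-2].

Left side: [L^-1 M T^-2]
Right side: [L^-1]

The two sides have different dimensions, so the equation is NOT dimensionally consistent.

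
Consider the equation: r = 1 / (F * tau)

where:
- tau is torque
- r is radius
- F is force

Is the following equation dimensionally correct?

No

tau (torque) has dimensions [L^2 M T^-2].
r (radius) has dimensions [L].
F (force) has dimensions [L M T^-2].

Left side: [L]
Right side: [L^-3 M^-2 T^4]

The two sides have different dimensions, so the equation is NOT dimensionally consistent.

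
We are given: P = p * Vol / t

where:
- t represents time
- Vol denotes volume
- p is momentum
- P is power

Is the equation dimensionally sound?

No

t (time) has dimensions [T].
Vol (volume) has dimensions [L^3].
p (momentum) has dimensions [L M T^-1].
P (power) has dimensions [L^2 M T^-3].

Left side: [L^2 M T^-3]
Right side: [L^4 M T^-2]

The two sides have different dimensions, so the equation is NOT dimensionally consistent.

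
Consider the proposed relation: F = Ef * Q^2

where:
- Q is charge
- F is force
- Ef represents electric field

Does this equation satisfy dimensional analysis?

No

Q (charge) has dimensions [I T].
F (force) has dimensions [L M T^-2].
Ef (electric field) has dimensions [I^-1 L M T^-3].

Left side: [L M T^-2]
Right side: [I L M T^-1]

The two sides have different dimensions, so the equation is NOT dimensionally consistent.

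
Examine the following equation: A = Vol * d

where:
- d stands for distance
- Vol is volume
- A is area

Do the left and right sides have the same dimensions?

No

d (distance) has dimensions [L].
Vol (volume) has dimensions [L^3].
A (area) has dimensions [L^2].

Left side: [L^2]
Right side: [L^4]

The two sides have different dimensions, so the equation is NOT dimensionally consistent.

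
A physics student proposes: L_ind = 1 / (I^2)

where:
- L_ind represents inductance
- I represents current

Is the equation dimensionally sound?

No

L_ind (inductance) has dimensions [I^-2 L^2 M T^-2].
I (current) has dimensions [I].

Left side: [I^-2 L^2 M T^-2]
Right side: [I^-2]

The two sides have different dimensions, so the equation is NOT dimensionally consistent.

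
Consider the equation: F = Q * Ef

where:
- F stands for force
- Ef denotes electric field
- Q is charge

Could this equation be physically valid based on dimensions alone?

Yes

F (force) has dimensions [L M T^-2].
Ef (electric field) has dimensions [I^-1 L M T^-3].
Q (charge) has dimensions [I T].

Left side: [L M T^-2]
Right side: [L M T^-2]

Both sides have the same dimensions, so the equation is dimensionally consistent.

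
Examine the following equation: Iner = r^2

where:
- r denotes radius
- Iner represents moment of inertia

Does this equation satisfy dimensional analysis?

No

r (radius) has dimensions [L].
Iner (moment of inertia) has dimensions [L^2 M].

Left side: [L^2 M]
Right side: [L^2]

The two sides have different dimensions, so the equation is NOT dimensionally consistent.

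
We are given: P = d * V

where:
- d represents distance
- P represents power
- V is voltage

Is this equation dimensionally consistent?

No

d (distance) has dimensions [L].
P (power) has dimensions [L^2 M T^-3].
V (voltage) has dimensions [I^-1 L^2 M T^-3].

Left side: [L^2 M T^-3]
Right side: [I^-1 L^3 M T^-3]

The two sides have different dimensions, so the equation is NOT dimensionally consistent.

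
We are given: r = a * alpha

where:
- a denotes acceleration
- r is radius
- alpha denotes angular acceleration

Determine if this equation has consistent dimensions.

No

a (acceleration) has dimensions [L T^-2].
r (radius) has dimensions [L].
alpha (angular acceleration) has dimensions [T^-2].

Left side: [L]
Right side: [L T^-4]

The two sides have different dimensions, so the equation is NOT dimensionally consistent.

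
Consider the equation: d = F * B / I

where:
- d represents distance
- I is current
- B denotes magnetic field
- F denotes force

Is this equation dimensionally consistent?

No

d (distance) has dimensions [L].
I (current) has dimensions [I].
B (magnetic field) has dimensions [I^-1 M T^-2].
F (force) has dimensions [L M T^-2].

Left side: [L]
Right side: [I^-2 L M^2 T^-4]

The two sides have different dimensions, so the equation is NOT dimensionally consistent.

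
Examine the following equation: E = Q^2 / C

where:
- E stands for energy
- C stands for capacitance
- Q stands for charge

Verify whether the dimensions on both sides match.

Yes

E (energy) has dimensions [L^2 M T^-2].
C (capacitance) has dimensions [I^2 L^-2 M^-1 T^4].
Q (charge) has dimensions [I T].

Left side: [L^2 M T^-2]
Right side: [L^2 M T^-2]

Both sides have the same dimensions, so the equation is dimensionally consistent.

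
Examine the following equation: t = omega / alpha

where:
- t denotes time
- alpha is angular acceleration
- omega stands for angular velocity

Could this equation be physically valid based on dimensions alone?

Yes

t (time) has dimensions [T].
alpha (angular acceleration) has dimensions [T^-2].
omega (angular velocity) has dimensions [T^-1].

Left side: [T]
Right side: [T]

Both sides have the same dimensions, so the equation is dimensionally consistent.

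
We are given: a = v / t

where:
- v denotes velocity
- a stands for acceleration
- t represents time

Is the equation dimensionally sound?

Yes

v (velocity) has dimensions [L T^-1].
a (acceleration) has dimensions [L T^-2].
t (time) has dimensions [T].

Left side: [L T^-2]
Right side: [L T^-2]

Both sides have the same dimensions, so the equation is dimensionally consistent.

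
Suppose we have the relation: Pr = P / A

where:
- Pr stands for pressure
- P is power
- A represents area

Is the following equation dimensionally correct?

No

Pr (pressure) has dimensions [L^-1 M T^-2].
P (power) has dimensions [L^2 M T^-3].
A (area) has dimensions [L^2].

Left side: [L^-1 M T^-2]
Right side: [M T^-3]

The two sides have different dimensions, so the equation is NOT dimensionally consistent.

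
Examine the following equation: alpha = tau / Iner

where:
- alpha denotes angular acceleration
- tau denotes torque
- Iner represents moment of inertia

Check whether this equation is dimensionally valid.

Yes

alpha (angular acceleration) has dimensions [T^-2].
tau (torque) has dimensions [L^2 M T^-2].
Iner (moment of inertia) has dimensions [L^2 M].

Left side: [T^-2]
Right side: [T^-2]

Both sides have the same dimensions, so the equation is dimensionally consistent.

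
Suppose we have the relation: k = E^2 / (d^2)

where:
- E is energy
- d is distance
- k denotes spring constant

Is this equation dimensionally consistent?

No

E (energy) has dimensions [L^2 M T^-2].
d (distance) has dimensions [L].
k (spring constant) has dimensions [M T^-2].

Left side: [M T^-2]
Right side: [L^2 M^2 T^-4]

The two sides have different dimensions, so the equation is NOT dimensionally consistent.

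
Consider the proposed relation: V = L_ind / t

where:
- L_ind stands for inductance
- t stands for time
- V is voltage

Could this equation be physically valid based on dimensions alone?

No

L_ind (inductance) has dimensions [I^-2 L^2 M T^-2].
t (time) has dimensions [T].
V (voltage) has dimensions [I^-1 L^2 M T^-3].

Left side: [I^-1 L^2 M T^-3]
Right side: [I^-2 L^2 M T^-3]

The two sides have different dimensions, so the equation is NOT dimensionally consistent.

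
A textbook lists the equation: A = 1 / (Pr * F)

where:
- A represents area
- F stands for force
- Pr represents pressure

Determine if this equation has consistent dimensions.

No

A (area) has dimensions [L^2].
F (force) has dimensions [L M T^-2].
Pr (pressure) has dimensions [L^-1 M T^-2].

Left side: [L^2]
Right side: [M^-2 T^4]

The two sides have different dimensions, so the equation is NOT dimensionally consistent.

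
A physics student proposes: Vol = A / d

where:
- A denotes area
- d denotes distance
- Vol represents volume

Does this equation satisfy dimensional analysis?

No

A (area) has dimensions [L^2].
d (distance) has dimensions [L].
Vol (volume) has dimensions [L^3].

Left side: [L^3]
Right side: [L]

The two sides have different dimensions, so the equation is NOT dimensionally consistent.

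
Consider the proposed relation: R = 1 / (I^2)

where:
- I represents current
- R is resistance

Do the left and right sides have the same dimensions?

No

I (current) has dimensions [I].
R (resistance) has dimensions [I^-2 L^2 M T^-3].

Left side: [I^-2 L^2 M T^-3]
Right side: [I^-2]

The two sides have different dimensions, so the equation is NOT dimensionally consistent.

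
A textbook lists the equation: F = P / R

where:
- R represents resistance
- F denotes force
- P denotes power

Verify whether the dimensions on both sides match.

No

R (resistance) has dimensions [I^-2 L^2 M T^-3].
F (force) has dimensions [L M T^-2].
P (power) has dimensions [L^2 M T^-3].

Left side: [L M T^-2]
Right side: [I^2]

The two sides have different dimensions, so the equation is NOT dimensionally consistent.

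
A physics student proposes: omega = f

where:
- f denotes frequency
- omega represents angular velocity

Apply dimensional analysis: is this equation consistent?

Yes

f (frequency) has dimensions [T^-1].
omega (angular velocity) has dimensions [T^-1].

Left side: [T^-1]
Right side: [T^-1]

Both sides have the same dimensions, so the equation is dimensionally consistent.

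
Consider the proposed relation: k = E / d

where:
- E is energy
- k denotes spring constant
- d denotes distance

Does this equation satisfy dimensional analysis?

No

E (energy) has dimensions [L^2 M T^-2].
k (spring constant) has dimensions [M T^-2].
d (distance) has dimensions [L].

Left side: [M T^-2]
Right side: [L M T^-2]

The two sides have different dimensions, so the equation is NOT dimensionally consistent.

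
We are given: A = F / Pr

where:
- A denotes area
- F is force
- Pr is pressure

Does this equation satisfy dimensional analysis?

Yes

A (area) has dimensions [L^2].
F (force) has dimensions [L M T^-2].
Pr (pressure) has dimensions [L^-1 M T^-2].

Left side: [L^2]
Right side: [L^2]

Both sides have the same dimensions, so the equation is dimensionally consistent.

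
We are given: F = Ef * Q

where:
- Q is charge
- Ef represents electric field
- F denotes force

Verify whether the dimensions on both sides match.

Yes

Q (charge) has dimensions [I T].
Ef (electric field) has dimensions [I^-1 L M T^-3].
F (force) has dimensions [L M T^-2].

Left side: [L M T^-2]
Right side: [L M T^-2]

Both sides have the same dimensions, so the equation is dimensionally consistent.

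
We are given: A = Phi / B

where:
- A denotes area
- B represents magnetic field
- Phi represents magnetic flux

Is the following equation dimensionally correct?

Yes

A (area) has dimensions [L^2].
B (magnetic field) has dimensions [I^-1 M T^-2].
Phi (magnetic flux) has dimensions [I^-1 L^2 M T^-2].

Left side: [L^2]
Right side: [L^2]

Both sides have the same dimensions, so the equation is dimensionally consistent.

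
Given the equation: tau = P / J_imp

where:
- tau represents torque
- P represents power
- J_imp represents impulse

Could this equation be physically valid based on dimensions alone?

No

tau (torque) has dimensions [L^2 M T^-2].
P (power) has dimensions [L^2 M T^-3].
J_imp (impulse) has dimensions [L M T^-1].

Left side: [L^2 M T^-2]
Right side: [L T^-2]

The two sides have different dimensions, so the equation is NOT dimensionally consistent.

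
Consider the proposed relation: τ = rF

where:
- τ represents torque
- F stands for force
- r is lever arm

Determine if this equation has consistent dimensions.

Yes

τ (torque) has dimensions [L^2 M T^-2].
F (force) has dimensions [L M T^-2].
r (lever arm) has dimensions [L].

Left side: [L^2 M T^-2]
Right side: [L^2 M T^-2]

Both sides have the same dimensions, so the equation is dimensionally consistent.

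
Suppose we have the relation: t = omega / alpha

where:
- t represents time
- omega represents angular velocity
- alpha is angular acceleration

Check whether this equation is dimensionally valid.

Yes

t (time) has dimensions [T].
omega (angular velocity) has dimensions [T^-1].
alpha (angular acceleration) has dimensions [T^-2].

Left side: [T]
Right side: [T]

Both sides have the same dimensions, so the equation is dimensionally consistent.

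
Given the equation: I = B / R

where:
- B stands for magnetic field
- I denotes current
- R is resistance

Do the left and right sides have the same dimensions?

No

B (magnetic field) has dimensions [I^-1 M T^-2].
I (current) has dimensions [I].
R (resistance) has dimensions [I^-2 L^2 M T^-3].

Left side: [I]
Right side: [I L^-2 T]

The two sides have different dimensions, so the equation is NOT dimensionally consistent.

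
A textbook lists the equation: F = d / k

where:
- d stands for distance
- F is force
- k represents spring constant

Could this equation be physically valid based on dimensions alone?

No

d (distance) has dimensions [L].
F (force) has dimensions [L M T^-2].
k (spring constant) has dimensions [M T^-2].

Left side: [L M T^-2]
Right side: [L M^-1 T^2]

The two sides have different dimensions, so the equation is NOT dimensionally consistent.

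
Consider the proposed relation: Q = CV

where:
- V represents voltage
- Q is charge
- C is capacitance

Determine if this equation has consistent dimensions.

Yes

V (voltage) has dimensions [I^-1 L^2 M T^-3].
Q (charge) has dimensions [I T].
C (capacitance) has dimensions [I^2 L^-2 M^-1 T^4].

Left side: [I T]
Right side: [I T]

Both sides have the same dimensions, so the equation is dimensionally consistent.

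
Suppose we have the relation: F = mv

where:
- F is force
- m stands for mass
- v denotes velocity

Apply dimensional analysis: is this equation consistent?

No

F (force) has dimensions [L M T^-2].
m (mass) has dimensions [M].
v (velocity) has dimensions [L T^-1].

Left side: [L M T^-2]
Right side: [L M T^-1]

The two sides have different dimensions, so the equation is NOT dimensionally consistent.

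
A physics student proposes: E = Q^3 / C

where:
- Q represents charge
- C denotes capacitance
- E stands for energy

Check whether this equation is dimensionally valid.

No

Q (charge) has dimensions [I T].
C (capacitance) has dimensions [I^2 L^-2 M^-1 T^4].
E (energy) has dimensions [L^2 M T^-2].

Left side: [L^2 M T^-2]
Right side: [I L^2 M T^-1]

The two sides have different dimensions, so the equation is NOT dimensionally consistent.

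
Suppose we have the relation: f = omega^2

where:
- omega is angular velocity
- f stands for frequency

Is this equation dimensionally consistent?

No

omega (angular velocity) has dimensions [T^-1].
f (frequency) has dimensions [T^-1].

Left side: [T^-1]
Right side: [T^-2]

The two sides have different dimensions, so the equation is NOT dimensionally consistent.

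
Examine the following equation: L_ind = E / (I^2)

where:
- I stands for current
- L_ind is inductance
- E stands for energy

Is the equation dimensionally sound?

Yes

I (current) has dimensions [I].
L_ind (inductance) has dimensions [I^-2 L^2 M T^-2].
E (energy) has dimensions [L^2 M T^-2].

Left side: [I^-2 L^2 M T^-2]
Right side: [I^-2 L^2 M T^-2]

Both sides have the same dimensions, so the equation is dimensionally consistent.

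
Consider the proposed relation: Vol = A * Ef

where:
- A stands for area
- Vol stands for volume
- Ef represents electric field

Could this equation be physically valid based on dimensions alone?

No

A (area) has dimensions [L^2].
Vol (volume) has dimensions [L^3].
Ef (electric field) has dimensions [I^-1 L M T^-3].

Left side: [L^3]
Right side: [I^-1 L^3 M T^-3]

The two sides have different dimensions, so the equation is NOT dimensionally consistent.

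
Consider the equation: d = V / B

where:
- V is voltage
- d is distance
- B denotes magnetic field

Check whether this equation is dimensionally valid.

No

V (voltage) has dimensions [I^-1 L^2 M T^-3].
d (distance) has dimensions [L].
B (magnetic field) has dimensions [I^-1 M T^-2].

Left side: [L]
Right side: [L^2 T^-1]

The two sides have different dimensions, so the equation is NOT dimensionally consistent.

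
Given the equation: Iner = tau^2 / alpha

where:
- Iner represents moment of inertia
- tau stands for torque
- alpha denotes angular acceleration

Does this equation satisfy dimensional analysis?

No

Iner (moment of inertia) has dimensions [L^2 M].
tau (torque) has dimensions [L^2 M T^-2].
alpha (angular acceleration) has dimensions [T^-2].

Left side: [L^2 M]
Right side: [L^4 M^2 T^-2]

The two sides have different dimensions, so the equation is NOT dimensionally consistent.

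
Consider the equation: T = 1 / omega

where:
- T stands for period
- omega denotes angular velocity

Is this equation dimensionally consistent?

Yes

T (period) has dimensions [T].
omega (angular velocity) has dimensions [T^-1].

Left side: [T]
Right side: [T]

Both sides have the same dimensions, so the equation is dimensionally consistent.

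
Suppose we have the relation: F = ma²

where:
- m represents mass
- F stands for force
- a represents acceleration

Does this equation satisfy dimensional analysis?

No

m (mass) has dimensions [M].
F (force) has dimensions [L M T^-2].
a (acceleration) has dimensions [L T^-2].

Left side: [L M T^-2]
Right side: [L^2 M T^-4]

The two sides have different dimensions, so the equation is NOT dimensionally consistent.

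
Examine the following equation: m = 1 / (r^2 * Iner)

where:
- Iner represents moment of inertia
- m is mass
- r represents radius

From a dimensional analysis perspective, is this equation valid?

No

Iner (moment of inertia) has dimensions [L^2 M].
m (mass) has dimensions [M].
r (radius) has dimensions [L].

Left side: [M]
Right side: [L^-4 M^-1]

The two sides have different dimensions, so the equation is NOT dimensionally consistent.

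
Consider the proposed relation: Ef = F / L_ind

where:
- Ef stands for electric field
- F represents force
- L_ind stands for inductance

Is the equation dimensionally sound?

No

Ef (electric field) has dimensions [I^-1 L M T^-3].
F (force) has dimensions [L M T^-2].
L_ind (inductance) has dimensions [I^-2 L^2 M T^-2].

Left side: [I^-1 L M T^-3]
Right side: [I^2 L^-1]

The two sides have different dimensions, so the equation is NOT dimensionally consistent.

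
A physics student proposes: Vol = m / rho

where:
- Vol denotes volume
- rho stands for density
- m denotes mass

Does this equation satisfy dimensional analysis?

Yes

Vol (volume) has dimensions [L^3].
rho (density) has dimensions [L^-3 M].
m (mass) has dimensions [M].

Left side: [L^3]
Right side: [L^3]

Both sides have the same dimensions, so the equation is dimensionally consistent.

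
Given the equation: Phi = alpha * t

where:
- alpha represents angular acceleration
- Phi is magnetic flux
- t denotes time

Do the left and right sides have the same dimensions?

No

alpha (angular acceleration) has dimensions [T^-2].
Phi (magnetic flux) has dimensions [I^-1 L^2 M T^-2].
t (time) has dimensions [T].

Left side: [I^-1 L^2 M T^-2]
Right side: [T^-1]

The two sides have different dimensions, so the equation is NOT dimensionally consistent.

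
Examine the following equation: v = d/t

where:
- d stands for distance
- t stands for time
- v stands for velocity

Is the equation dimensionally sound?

Yes

d (distance) has dimensions [L].
t (time) has dimensions [T].
v (velocity) has dimensions [L T^-1].

Left side: [L T^-1]
Right side: [L T^-1]

Both sides have the same dimensions, so the equation is dimensionally consistent.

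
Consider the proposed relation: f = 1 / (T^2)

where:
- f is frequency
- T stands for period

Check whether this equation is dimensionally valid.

No

f (frequency) has dimensions [T^-1].
T (period) has dimensions [T].

Left side: [T^-1]
Right side: [T^-2]

The two sides have different dimensions, so the equation is NOT dimensionally consistent.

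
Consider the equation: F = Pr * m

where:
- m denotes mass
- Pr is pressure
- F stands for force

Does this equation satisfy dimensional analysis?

No

m (mass) has dimensions [M].
Pr (pressure) has dimensions [L^-1 M T^-2].
F (force) has dimensions [L M T^-2].

Left side: [L M T^-2]
Right side: [L^-1 M^2 T^-2]

The two sides have different dimensions, so the equation is NOT dimensionally consistent.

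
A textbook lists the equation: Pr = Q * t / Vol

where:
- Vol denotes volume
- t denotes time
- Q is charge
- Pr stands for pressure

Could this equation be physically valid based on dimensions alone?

No

Vol (volume) has dimensions [L^3].
t (time) has dimensions [T].
Q (charge) has dimensions [I T].
Pr (pressure) has dimensions [L^-1 M T^-2].

Left side: [L^-1 M T^-2]
Right side: [I L^-3 T^2]

The two sides have different dimensions, so the equation is NOT dimensionally consistent.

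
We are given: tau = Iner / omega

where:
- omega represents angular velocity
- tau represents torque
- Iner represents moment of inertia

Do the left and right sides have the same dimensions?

No

omega (angular velocity) has dimensions [T^-1].
tau (torque) has dimensions [L^2 M T^-2].
Iner (moment of inertia) has dimensions [L^2 M].

Left side: [L^2 M T^-2]
Right side: [L^2 M T]

The two sides have different dimensions, so the equation is NOT dimensionally consistent.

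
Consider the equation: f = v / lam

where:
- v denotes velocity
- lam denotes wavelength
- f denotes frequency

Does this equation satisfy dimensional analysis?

Yes

v (velocity) has dimensions [L T^-1].
lam (wavelength) has dimensions [L].
f (frequency) has dimensions [T^-1].

Left side: [T^-1]
Right side: [T^-1]

Both sides have the same dimensions, so the equation is dimensionally consistent.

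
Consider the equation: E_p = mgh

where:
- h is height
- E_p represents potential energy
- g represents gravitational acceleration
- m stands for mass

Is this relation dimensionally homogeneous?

Yes

h (height) has dimensions [L].
E_p (potential energy) has dimensions [L^2 M T^-2].
g (gravitational acceleration) has dimensions [L T^-2].
m (mass) has dimensions [M].

Left side: [L^2 M T^-2]
Right side: [L^2 M T^-2]

Both sides have the same dimensions, so the equation is dimensionally consistent.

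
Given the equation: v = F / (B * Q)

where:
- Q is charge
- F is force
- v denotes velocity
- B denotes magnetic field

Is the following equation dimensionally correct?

Yes

Q (charge) has dimensions [I T].
F (force) has dimensions [L M T^-2].
v (velocity) has dimensions [L T^-1].
B (magnetic field) has dimensions [I^-1 M T^-2].

Left side: [L T^-1]
Right side: [L T^-1]

Both sides have the same dimensions, so the equation is dimensionally consistent.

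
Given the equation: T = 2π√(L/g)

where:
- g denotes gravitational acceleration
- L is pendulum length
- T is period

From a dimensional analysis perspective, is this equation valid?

Yes

g (gravitational acceleration) has dimensions [L T^-2].
L (pendulum length) has dimensions [L].
T (period) has dimensions [T].

Left side: [T]
Right side: [T]

Both sides have the same dimensions, so the equation is dimensionally consistent.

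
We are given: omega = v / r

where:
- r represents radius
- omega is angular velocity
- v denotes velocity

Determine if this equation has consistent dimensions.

Yes

r (radius) has dimensions [L].
omega (angular velocity) has dimensions [T^-1].
v (velocity) has dimensions [L T^-1].

Left side: [T^-1]
Right side: [T^-1]

Both sides have the same dimensions, so the equation is dimensionally consistent.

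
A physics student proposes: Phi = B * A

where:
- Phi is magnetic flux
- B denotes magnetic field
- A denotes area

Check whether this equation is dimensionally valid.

Yes

Phi (magnetic flux) has dimensions [I^-1 L^2 M T^-2].
B (magnetic field) has dimensions [I^-1 M T^-2].
A (area) has dimensions [L^2].

Left side: [I^-1 L^2 M T^-2]
Right side: [I^-1 L^2 M T^-2]

Both sides have the same dimensions, so the equation is dimensionally consistent.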